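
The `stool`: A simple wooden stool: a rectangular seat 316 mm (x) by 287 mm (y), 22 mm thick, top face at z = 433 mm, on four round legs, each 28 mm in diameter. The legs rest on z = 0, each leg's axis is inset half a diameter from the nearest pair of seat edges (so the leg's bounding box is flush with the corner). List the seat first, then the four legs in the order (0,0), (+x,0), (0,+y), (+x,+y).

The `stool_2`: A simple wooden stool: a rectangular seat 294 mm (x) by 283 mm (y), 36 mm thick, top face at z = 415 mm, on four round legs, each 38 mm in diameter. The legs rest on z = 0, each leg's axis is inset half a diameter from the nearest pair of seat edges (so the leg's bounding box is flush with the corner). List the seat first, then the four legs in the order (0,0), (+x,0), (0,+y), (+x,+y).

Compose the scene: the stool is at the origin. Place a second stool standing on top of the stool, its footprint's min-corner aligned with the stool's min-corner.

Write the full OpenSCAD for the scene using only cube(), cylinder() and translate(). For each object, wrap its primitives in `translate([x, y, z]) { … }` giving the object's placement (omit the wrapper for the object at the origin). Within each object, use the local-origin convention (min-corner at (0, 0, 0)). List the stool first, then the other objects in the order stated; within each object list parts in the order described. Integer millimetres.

translate([0, 0, 411]) cube([316, 287, 22]);
translate([14, 14, 0]) cylinder(h = 411, r = 14);
translate([302, 14, 0]) cylinder(h = 411, r = 14);
translate([14, 273, 0]) cylinder(h = 411, r = 14);
translate([302, 273, 0]) cylinder(h = 411, r = 14);
translate([0, 0, 433]) {
  translate([0, 0, 379]) cube([294, 283, 36]);
  translate([19, 19, 0]) cylinder(h = 379, r = 19);
  translate([275, 19, 0]) cylinder(h = 379, r = 19);
  translate([19, 264, 0]) cylinder(h = 379, r = 19);
  translate([275, 264, 0]) cylinder(h = 379, r = 19);
}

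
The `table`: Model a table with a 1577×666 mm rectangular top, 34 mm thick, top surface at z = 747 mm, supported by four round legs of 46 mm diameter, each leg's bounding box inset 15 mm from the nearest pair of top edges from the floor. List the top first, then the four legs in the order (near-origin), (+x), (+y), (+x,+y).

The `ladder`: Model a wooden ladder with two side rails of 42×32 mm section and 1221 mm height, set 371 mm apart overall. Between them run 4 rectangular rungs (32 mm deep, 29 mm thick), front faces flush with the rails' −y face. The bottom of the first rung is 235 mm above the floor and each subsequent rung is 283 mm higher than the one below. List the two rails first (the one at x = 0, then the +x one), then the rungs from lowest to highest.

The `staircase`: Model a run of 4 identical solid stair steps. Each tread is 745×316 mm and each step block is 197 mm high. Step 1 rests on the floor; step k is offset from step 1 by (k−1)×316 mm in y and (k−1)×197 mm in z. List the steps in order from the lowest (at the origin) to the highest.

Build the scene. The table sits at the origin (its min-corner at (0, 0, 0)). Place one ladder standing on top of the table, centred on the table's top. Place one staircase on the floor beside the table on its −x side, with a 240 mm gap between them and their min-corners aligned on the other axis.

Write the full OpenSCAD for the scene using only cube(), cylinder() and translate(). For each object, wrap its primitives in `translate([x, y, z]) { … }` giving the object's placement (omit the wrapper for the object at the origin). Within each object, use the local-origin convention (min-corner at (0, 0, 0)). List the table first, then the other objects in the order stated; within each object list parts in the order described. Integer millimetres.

translate([0, 0, 713]) cube([1577, 666, 34]);
translate([38, 38, 0]) cylinder(h = 713, r = 23);
translate([1539, 38, 0]) cylinder(h = 713, r = 23);
translate([38, 628, 0]) cylinder(h = 713, r = 23);
translate([1539, 628, 0]) cylinder(h = 713, r = 23);
translate([603, 317, 747]) {
  cube([42, 32, 1221]);
  translate([329, 0, 0]) cube([42, 32, 1221]);
  translate([42, 0, 235]) cube([287, 32, 29]);
  translate([42, 0, 518]) cube([287, 32, 29]);
  translate([42, 0, 801]) cube([287, 32, 29]);
  translate([42, 0, 1084]) cube([287, 32, 29]);
}
translate([-985, 0, 0]) {
  cube([745, 316, 197]);
  translate([0, 316, 197]) cube([745, 316, 197]);
  translate([0, 632, 394]) cube([745, 316, 197]);
  translate([0, 948, 591]) cube([745, 316, 197]);
}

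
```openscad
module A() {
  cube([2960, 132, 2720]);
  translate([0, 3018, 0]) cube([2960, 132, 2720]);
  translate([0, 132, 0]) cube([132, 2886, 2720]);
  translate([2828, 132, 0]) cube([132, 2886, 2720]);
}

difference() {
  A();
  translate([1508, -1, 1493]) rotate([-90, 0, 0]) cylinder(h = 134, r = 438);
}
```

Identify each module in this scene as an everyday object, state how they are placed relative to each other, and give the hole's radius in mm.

The subtracted cylinder has r = 438 mm.

A is a house frame. The house frame has a circular hole through its front wall. The hole's radius is 438 mm.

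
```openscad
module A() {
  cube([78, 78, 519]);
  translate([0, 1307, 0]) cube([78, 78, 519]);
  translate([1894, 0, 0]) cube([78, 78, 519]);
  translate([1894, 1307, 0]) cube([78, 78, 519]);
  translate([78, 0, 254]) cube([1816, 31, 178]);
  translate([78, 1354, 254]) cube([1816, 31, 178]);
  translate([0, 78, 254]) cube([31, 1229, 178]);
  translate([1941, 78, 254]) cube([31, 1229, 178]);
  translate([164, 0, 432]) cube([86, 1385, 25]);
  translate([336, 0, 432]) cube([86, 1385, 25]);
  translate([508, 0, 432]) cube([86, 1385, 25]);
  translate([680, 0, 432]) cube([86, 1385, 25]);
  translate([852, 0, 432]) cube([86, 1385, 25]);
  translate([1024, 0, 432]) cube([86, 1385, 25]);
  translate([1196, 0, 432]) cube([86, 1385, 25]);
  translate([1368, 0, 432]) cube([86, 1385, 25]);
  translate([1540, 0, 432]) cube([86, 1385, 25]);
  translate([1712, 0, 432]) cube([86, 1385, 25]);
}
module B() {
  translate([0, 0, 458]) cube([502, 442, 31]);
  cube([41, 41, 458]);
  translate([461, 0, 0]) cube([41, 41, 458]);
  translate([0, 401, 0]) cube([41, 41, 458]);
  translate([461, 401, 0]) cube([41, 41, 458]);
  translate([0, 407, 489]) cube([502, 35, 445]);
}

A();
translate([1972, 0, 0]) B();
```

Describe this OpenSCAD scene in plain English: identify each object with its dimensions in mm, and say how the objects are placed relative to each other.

A is a bed frame 1972 mm long (x) by 1385 mm wide (y). Four 78×78 mm corner posts, 519 mm tall, at the corners of the footprint. Four rails of 31 mm thickness and 178 mm height run between adjacent posts with their undersides at z = 254 mm, their outer faces flush with the outside of the frame (the two x-running rails run between the posts' inner faces; the two y-running rails run between the posts' inner faces). 10 slats, each 86 mm wide (x) and 25 mm thick, lie across the top of the two x-running rails, running the full 1385 mm width of the frame in y; the slats are evenly spaced along x between the inner faces of the end posts with equal gaps (rounded down to the nearest mm) at the −x end and between each pair — any rounding remainder accumulates at the +x end.

B is a chair: 502×442 mm seat, 31 mm thick, top at z = 489 mm, on four 41 mm square corner legs flush with the seat edges. A 35 mm thick backrest slab spans the full seat width, extending 445 mm above the seat top, its back face flush with the seat's +y edge.

The chair is against the bed frame's +x side, with their −y faces flush.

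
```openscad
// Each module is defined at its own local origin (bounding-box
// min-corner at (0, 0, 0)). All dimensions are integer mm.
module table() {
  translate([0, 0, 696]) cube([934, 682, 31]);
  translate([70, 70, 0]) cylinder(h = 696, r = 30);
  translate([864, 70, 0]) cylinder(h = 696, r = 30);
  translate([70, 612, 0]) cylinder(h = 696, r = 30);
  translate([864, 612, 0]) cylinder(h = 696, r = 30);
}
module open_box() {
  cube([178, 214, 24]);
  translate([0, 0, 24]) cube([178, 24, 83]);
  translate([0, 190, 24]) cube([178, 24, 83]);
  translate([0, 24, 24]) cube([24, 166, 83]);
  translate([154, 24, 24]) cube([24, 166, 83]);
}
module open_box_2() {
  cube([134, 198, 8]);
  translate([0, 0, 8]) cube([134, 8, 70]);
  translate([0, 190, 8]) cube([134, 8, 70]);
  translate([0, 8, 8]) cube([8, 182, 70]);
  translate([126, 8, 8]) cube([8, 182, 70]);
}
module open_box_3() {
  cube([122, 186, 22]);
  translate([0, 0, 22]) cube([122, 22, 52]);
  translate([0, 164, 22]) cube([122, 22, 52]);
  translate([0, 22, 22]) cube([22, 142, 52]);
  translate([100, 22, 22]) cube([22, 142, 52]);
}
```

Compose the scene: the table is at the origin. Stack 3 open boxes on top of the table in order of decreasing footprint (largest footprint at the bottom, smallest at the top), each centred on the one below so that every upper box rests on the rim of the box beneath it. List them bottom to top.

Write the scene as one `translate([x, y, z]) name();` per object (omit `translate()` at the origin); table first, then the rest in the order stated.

table();
translate([378, 234, 727]) open_box();
translate([400, 242, 834]) open_box_2();
translate([406, 248, 912]) open_box_3();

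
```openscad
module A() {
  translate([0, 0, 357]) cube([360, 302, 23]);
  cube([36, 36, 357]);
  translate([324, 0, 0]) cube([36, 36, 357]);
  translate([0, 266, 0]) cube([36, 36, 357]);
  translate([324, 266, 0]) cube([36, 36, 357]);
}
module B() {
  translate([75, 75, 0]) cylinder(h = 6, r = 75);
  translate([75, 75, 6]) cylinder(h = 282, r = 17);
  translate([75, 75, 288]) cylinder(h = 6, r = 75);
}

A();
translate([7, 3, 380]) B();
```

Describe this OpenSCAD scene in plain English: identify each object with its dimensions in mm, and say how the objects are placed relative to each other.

A is a four-legged stool. The seat is a 360×302×23 mm slab whose top surface is at z = 380 mm; four square legs, each 36×36 mm in cross-section, run from the floor (z = 0) to the underside of the seat, each flush with a corner of the seat.

B is a spool: two coaxial disc flanges of radius 75 mm and thickness 6 mm, joined by a core cylinder of radius 17 mm and height 282 mm. The lower flange rests on z = 0 and the three cylinders share a vertical axis.

The spool is on top of the stool.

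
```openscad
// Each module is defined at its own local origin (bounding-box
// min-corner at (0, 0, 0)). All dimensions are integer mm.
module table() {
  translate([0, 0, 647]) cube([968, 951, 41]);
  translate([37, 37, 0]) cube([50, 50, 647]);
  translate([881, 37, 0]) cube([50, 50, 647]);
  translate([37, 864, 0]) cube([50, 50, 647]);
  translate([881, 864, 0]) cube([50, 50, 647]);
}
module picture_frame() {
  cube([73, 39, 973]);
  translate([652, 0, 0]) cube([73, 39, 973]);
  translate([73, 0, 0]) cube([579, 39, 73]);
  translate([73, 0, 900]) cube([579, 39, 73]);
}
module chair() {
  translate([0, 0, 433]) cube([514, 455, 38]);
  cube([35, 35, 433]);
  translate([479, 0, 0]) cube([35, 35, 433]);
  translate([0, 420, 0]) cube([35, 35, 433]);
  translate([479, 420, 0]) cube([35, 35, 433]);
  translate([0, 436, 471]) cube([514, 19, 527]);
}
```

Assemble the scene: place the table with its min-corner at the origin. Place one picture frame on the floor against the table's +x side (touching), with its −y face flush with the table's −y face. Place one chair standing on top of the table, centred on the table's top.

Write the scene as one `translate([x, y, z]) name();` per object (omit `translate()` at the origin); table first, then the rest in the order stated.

table();
translate([968, 0, 0]) picture_frame();
translate([227, 248, 688]) chair();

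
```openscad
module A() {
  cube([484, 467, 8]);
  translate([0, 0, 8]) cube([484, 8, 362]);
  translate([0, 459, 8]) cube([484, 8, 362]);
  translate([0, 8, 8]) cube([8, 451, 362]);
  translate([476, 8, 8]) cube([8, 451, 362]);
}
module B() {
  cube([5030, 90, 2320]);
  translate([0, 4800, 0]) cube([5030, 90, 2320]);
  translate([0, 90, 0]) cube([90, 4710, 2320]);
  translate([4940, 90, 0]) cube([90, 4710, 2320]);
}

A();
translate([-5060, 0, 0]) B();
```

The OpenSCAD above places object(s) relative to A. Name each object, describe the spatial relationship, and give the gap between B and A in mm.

A is an open box. B is a house frame. The house frame is on the floor beside the open box on its −x side. The gap between the house frame and the open box is 30 mm.

The house frame's nearest face is 30 mm from the open box's −x face.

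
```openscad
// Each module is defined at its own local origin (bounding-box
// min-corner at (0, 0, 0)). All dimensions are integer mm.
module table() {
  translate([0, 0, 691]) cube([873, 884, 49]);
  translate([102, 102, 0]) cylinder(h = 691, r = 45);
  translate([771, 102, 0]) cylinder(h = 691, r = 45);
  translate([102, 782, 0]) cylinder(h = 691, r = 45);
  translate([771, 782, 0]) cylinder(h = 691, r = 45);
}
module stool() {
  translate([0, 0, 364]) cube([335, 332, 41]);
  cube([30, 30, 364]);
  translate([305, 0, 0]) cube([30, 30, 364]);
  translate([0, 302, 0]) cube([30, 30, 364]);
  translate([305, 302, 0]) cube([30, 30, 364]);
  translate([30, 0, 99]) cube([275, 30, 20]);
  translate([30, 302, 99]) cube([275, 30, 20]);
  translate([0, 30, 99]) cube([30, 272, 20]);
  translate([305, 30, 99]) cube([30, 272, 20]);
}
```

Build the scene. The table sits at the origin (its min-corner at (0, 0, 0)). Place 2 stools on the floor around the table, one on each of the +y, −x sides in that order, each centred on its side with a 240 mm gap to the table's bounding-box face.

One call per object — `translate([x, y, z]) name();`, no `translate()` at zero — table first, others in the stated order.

table();
translate([269, 1124, 0]) stool();
translate([-575, 276, 0]) stool();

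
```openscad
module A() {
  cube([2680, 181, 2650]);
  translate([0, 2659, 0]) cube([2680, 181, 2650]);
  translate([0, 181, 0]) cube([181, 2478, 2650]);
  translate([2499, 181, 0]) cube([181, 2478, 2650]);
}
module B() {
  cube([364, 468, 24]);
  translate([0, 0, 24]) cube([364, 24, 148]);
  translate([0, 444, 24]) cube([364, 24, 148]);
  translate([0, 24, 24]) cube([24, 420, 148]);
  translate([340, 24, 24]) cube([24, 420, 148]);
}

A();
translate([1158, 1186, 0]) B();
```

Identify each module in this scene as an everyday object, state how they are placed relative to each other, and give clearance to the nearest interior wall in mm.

A is a house frame. B is an open box. The open box sits inside the house frame, centred. The clearance to the nearest interior wall is 977 mm.

Clearances: x = 977, y = 1005; minimum 977 mm.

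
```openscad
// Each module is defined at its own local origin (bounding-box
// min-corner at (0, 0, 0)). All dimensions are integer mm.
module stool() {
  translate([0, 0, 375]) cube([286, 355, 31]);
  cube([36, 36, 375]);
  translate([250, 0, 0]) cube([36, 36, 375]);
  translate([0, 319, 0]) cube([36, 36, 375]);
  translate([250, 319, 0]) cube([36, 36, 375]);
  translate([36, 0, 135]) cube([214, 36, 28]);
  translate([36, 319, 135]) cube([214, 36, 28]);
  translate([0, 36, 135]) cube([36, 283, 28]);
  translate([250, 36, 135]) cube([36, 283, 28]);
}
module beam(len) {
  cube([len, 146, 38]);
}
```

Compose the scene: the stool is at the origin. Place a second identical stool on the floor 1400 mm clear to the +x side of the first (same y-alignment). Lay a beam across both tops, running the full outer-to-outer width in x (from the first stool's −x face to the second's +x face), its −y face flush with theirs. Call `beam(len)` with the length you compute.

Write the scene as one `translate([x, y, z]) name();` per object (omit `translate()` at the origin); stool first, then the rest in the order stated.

stool();
translate([1686, 0, 0]) stool();
translate([0, 0, 406]) beam(1972);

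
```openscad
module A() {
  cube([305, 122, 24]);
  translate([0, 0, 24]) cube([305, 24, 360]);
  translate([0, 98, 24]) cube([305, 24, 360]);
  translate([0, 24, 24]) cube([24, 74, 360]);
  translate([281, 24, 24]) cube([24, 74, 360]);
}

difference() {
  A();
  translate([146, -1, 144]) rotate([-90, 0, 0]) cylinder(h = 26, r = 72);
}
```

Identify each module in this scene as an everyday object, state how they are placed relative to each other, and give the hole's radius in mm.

A is an open box. The open box has a circular hole through its front wall. The hole's radius is 72 mm.

The subtracted cylinder has r = 72 mm.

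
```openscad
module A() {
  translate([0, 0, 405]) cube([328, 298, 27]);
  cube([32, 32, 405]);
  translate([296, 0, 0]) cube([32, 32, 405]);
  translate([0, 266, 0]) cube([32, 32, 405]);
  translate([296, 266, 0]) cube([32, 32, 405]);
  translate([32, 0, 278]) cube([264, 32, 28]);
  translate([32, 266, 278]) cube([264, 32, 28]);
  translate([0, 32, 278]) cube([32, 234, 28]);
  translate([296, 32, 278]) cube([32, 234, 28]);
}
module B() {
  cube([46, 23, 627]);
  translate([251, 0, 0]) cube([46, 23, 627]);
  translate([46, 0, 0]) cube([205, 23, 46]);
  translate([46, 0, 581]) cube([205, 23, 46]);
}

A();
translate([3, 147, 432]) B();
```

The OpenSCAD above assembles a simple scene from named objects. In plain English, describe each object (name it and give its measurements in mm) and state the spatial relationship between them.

A is a four-legged stool. The seat is a 328×298×27 mm slab whose top surface is at z = 432 mm; four square legs, each 32×32 mm in cross-section, run from the floor (z = 0) to the underside of the seat, each flush with a corner of the seat. Four stretchers, 32 mm wide and 28 mm tall, connect adjacent legs with their undersides at z = 278 mm, each running between the inner faces of the legs it joins and aligned with the legs' outer faces on the other axis.

B is a rectangular picture frame lying in the x–z plane (depth along y). The opening is 205 mm wide (x) by 535 mm tall (z), surrounded by a border 46 mm wide on all four sides. The frame is 23 mm deep and is made of two full-height vertical stiles with two horizontal rails fitted between them.

The picture frame is on top of the stool.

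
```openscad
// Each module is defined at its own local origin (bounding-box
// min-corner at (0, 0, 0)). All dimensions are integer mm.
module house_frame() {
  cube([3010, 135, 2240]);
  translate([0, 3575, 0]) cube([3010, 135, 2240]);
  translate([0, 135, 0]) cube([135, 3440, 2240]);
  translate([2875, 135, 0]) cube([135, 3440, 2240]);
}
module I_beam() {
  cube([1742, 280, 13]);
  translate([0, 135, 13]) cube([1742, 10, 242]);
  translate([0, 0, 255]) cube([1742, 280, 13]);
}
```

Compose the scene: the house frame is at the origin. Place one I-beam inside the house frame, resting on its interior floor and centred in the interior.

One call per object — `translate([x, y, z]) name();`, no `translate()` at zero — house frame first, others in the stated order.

house_frame();
translate([634, 1715, 0]) I_beam();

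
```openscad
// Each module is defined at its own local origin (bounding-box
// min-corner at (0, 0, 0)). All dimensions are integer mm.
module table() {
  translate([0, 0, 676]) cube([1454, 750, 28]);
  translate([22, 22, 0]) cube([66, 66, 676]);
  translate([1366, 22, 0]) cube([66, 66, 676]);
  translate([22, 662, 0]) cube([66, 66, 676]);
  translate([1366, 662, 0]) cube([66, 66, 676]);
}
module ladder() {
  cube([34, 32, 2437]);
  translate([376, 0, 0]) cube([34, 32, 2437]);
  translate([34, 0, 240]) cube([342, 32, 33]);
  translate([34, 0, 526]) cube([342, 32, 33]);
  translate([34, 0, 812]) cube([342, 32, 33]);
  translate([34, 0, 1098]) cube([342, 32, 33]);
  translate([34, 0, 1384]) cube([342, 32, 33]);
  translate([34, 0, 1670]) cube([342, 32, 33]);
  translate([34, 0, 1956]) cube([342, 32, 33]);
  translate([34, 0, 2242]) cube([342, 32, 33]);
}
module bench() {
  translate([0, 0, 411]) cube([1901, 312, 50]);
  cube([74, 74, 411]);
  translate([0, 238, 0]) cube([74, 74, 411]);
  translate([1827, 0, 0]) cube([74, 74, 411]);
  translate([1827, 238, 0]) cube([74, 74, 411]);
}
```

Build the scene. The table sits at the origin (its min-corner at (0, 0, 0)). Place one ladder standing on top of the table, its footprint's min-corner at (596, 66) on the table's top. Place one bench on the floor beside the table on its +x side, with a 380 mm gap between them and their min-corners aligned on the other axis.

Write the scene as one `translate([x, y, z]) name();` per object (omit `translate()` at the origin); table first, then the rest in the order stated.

table();
translate([596, 66, 704]) ladder();
translate([1834, 0, 0]) bench();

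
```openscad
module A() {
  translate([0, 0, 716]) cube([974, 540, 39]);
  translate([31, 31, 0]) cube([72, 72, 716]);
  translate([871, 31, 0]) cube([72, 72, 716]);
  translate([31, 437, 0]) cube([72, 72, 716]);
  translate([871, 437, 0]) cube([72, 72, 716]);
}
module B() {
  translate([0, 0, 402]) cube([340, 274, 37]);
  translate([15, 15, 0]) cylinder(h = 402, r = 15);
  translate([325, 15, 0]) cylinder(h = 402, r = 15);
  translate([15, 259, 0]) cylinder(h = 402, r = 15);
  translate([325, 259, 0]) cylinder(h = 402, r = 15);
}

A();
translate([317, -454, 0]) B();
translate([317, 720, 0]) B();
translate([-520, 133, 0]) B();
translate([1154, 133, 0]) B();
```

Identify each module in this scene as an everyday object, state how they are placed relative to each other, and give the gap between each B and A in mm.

Each stool's nearest face is 180 mm from the table's bounding box.

A is a table. B is a stool. Four stools sit around the table at the −y, +y, −x, +x sides. The gap between each stool and the table is 180 mm.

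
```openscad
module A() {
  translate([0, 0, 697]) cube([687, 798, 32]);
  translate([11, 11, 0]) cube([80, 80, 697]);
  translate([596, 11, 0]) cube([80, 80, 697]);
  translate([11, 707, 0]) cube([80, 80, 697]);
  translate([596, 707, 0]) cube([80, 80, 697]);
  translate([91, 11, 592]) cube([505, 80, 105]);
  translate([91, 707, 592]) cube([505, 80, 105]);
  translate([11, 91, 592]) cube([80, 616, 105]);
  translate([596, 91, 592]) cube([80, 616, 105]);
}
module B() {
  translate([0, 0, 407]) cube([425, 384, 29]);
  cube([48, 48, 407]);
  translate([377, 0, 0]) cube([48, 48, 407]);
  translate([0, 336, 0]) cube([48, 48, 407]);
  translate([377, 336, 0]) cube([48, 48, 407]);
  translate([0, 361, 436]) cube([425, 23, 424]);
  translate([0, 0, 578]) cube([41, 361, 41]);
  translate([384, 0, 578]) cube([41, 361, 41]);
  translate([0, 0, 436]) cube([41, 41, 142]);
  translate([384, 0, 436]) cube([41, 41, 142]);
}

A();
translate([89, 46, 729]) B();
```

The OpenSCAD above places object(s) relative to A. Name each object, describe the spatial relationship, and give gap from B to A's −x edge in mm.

The chair's min-x is at 89; the table's min-x is 0; gap = 89 mm.

A is a table. B is a chair. The chair is on top of the table. The gap from the chair to the table's −x edge is 89 mm.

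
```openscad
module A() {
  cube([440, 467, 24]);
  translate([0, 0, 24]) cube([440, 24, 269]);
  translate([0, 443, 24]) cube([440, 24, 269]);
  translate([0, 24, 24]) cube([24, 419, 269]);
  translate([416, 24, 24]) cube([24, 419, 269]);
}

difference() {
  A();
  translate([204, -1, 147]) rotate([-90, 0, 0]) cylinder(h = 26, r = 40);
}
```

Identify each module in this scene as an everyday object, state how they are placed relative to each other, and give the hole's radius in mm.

The subtracted cylinder has r = 40 mm.

A is an open box. The open box has a circular hole through its front wall. The hole's radius is 40 mm.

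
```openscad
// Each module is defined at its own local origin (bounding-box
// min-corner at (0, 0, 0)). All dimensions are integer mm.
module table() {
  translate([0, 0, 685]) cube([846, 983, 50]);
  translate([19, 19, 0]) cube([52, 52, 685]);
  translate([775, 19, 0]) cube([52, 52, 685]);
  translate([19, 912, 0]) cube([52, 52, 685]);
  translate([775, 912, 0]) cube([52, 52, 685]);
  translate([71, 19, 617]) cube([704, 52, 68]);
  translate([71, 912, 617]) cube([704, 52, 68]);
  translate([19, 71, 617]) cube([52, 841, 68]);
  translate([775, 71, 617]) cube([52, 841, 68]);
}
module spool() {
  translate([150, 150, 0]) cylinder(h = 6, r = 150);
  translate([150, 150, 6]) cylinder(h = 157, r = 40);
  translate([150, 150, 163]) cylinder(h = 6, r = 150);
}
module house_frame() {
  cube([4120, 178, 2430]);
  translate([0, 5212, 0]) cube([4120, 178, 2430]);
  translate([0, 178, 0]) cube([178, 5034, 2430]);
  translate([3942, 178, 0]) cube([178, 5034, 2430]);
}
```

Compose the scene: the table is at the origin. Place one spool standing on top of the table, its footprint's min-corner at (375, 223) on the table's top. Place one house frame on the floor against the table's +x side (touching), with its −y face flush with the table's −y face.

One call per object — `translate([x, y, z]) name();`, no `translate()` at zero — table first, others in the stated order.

table();
translate([375, 223, 735]) spool();
translate([846, 0, 0]) house_frame();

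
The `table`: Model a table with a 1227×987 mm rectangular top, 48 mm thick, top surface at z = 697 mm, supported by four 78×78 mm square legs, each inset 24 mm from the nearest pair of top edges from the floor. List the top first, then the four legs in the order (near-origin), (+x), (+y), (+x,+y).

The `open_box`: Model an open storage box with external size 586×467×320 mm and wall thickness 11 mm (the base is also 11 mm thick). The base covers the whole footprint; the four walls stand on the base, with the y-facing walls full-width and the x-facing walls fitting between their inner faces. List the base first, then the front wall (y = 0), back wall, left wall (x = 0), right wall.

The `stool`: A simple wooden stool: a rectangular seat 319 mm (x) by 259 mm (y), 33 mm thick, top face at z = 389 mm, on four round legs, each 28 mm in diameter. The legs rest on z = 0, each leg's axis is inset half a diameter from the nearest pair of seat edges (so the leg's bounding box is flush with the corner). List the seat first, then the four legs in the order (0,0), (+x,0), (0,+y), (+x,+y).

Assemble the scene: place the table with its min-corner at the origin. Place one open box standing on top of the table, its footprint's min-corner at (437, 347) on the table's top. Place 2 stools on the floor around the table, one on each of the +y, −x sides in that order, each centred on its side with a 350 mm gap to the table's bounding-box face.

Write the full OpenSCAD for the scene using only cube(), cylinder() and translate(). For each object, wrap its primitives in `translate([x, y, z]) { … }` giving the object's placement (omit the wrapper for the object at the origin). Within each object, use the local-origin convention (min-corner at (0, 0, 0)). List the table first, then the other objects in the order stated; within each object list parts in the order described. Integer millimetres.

translate([0, 0, 649]) cube([1227, 987, 48]);
translate([24, 24, 0]) cube([78, 78, 649]);
translate([1125, 24, 0]) cube([78, 78, 649]);
translate([24, 885, 0]) cube([78, 78, 649]);
translate([1125, 885, 0]) cube([78, 78, 649]);
translate([437, 347, 697]) {
  cube([586, 467, 11]);
  translate([0, 0, 11]) cube([586, 11, 309]);
  translate([0, 456, 11]) cube([586, 11, 309]);
  translate([0, 11, 11]) cube([11, 445, 309]);
  translate([575, 11, 11]) cube([11, 445, 309]);
}
translate([454, 1337, 0]) {
  translate([0, 0, 356]) cube([319, 259, 33]);
  translate([14, 14, 0]) cylinder(h = 356, r = 14);
  translate([305, 14, 0]) cylinder(h = 356, r = 14);
  translate([14, 245, 0]) cylinder(h = 356, r = 14);
  translate([305, 245, 0]) cylinder(h = 356, r = 14);
}
translate([-669, 364, 0]) {
  translate([0, 0, 356]) cube([319, 259, 33]);
  translate([14, 14, 0]) cylinder(h = 356, r = 14);
  translate([305, 14, 0]) cylinder(h = 356, r = 14);
  translate([14, 245, 0]) cylinder(h = 356, r = 14);
  translate([305, 245, 0]) cylinder(h = 356, r = 14);
}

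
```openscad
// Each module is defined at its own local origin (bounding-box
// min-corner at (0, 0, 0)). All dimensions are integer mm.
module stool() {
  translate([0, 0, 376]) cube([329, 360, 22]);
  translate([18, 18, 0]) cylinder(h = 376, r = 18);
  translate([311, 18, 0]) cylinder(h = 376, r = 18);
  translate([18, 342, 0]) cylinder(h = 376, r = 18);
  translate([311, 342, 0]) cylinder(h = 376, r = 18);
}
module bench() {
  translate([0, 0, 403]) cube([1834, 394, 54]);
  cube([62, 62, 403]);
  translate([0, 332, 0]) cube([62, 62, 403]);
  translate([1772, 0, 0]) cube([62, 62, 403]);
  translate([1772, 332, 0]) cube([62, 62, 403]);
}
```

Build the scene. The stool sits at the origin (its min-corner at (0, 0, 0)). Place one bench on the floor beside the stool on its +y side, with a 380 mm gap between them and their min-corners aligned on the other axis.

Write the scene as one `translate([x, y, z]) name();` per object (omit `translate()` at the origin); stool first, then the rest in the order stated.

stool();
translate([0, 740, 0]) bench();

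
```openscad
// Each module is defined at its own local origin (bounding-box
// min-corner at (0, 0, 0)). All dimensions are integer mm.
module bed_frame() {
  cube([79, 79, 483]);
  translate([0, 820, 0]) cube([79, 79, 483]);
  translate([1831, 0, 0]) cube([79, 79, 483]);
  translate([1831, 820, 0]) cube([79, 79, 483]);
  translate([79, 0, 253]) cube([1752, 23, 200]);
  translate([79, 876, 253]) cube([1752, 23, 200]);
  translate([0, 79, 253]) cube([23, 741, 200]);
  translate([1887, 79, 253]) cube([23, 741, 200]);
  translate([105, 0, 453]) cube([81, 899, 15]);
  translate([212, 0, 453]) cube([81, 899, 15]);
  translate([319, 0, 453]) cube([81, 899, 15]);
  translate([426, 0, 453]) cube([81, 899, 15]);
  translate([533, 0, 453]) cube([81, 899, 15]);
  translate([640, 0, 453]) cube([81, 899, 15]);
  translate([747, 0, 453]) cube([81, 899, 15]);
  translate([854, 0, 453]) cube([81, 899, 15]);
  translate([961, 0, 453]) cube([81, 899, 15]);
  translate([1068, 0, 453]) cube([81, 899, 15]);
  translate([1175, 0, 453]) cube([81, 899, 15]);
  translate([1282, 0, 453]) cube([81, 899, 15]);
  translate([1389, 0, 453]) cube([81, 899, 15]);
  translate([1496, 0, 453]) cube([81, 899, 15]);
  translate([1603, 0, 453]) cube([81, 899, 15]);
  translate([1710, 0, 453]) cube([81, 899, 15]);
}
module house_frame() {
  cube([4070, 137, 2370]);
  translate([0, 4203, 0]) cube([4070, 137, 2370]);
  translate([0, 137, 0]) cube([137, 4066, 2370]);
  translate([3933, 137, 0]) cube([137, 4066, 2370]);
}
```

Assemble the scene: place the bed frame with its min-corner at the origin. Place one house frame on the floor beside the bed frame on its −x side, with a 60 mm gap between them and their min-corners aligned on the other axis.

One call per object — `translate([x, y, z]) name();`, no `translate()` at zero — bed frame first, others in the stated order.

bed_frame();
translate([-4130, 0, 0]) house_frame();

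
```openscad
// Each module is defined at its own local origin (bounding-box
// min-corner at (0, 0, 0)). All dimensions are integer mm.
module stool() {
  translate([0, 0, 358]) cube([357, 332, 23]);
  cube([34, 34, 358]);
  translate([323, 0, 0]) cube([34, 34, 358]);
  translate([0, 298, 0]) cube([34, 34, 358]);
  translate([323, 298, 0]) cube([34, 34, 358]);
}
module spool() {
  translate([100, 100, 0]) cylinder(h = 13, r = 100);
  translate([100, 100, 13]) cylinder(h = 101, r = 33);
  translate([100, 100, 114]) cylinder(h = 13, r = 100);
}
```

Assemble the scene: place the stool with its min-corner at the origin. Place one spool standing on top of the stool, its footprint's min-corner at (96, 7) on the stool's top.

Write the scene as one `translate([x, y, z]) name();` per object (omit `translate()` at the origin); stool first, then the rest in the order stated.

stool();
translate([96, 7, 381]) spool();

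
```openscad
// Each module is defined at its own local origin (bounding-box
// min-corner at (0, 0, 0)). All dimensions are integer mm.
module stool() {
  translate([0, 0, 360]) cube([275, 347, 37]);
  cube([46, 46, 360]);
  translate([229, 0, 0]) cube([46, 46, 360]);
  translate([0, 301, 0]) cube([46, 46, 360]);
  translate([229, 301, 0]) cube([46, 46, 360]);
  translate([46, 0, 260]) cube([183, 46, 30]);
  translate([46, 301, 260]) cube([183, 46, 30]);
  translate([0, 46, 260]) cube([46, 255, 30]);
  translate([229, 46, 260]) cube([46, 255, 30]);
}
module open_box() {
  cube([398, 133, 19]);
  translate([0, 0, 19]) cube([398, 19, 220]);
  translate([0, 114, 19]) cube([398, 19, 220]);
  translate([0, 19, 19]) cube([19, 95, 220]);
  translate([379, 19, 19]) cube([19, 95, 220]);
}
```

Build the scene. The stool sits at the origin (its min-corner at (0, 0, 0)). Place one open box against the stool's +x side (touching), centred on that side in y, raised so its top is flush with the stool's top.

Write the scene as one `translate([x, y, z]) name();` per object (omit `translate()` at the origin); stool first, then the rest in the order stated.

stool();
translate([275, 107, 158]) open_box();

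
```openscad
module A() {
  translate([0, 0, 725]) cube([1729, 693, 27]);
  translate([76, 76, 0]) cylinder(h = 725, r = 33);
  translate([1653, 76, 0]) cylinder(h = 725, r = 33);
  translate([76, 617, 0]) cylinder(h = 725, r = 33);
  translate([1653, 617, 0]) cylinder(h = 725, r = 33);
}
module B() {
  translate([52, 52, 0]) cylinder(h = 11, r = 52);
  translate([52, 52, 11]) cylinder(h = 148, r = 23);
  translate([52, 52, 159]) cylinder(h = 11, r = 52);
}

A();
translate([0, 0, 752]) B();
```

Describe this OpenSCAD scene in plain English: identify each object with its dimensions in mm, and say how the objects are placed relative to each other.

A is a table: top 1729 mm (x) × 693 mm (y), 27 mm thick, upper face at z = 752 mm, on four round legs of 66 mm diameter, each leg's bounding box inset 43 mm from the nearest pair of top edges, running from z = 0 to the bottom of the top.

B is a spool: two coaxial disc flanges of radius 52 mm and thickness 11 mm, joined by a core cylinder of radius 23 mm and height 148 mm. The lower flange rests on z = 0 and the three cylinders share a vertical axis.

The spool is on top of the table.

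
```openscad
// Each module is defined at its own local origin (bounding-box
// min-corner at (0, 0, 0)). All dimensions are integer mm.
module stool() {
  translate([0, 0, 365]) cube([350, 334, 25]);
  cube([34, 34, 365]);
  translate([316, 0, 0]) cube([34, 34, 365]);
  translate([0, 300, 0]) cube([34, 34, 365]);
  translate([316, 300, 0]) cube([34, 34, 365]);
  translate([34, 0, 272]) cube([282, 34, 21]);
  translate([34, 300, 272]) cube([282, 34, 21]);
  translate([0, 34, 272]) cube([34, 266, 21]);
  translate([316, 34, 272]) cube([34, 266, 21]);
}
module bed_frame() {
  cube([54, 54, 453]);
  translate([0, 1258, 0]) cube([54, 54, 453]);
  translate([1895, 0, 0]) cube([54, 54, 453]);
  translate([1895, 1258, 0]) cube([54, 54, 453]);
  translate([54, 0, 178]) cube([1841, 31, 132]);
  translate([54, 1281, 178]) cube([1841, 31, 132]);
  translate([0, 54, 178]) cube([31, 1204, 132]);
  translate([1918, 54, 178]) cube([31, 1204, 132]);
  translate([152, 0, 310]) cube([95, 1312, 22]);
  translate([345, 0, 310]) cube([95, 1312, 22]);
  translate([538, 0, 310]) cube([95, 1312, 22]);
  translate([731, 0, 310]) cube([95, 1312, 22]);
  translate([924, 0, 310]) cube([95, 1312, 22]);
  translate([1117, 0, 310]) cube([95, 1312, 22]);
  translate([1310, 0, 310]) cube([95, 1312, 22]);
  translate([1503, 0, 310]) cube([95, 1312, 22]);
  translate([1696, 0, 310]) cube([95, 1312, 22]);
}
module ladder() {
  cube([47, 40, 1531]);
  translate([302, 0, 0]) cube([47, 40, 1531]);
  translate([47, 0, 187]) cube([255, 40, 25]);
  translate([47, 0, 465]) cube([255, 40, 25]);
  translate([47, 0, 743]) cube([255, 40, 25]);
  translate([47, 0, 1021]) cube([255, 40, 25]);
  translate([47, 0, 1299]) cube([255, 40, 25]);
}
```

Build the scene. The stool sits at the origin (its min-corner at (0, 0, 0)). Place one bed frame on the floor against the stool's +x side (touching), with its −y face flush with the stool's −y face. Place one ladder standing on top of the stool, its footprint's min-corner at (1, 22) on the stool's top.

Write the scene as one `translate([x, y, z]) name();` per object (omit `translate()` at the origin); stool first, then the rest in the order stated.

stool();
translate([350, 0, 0]) bed_frame();
translate([1, 22, 390]) ladder();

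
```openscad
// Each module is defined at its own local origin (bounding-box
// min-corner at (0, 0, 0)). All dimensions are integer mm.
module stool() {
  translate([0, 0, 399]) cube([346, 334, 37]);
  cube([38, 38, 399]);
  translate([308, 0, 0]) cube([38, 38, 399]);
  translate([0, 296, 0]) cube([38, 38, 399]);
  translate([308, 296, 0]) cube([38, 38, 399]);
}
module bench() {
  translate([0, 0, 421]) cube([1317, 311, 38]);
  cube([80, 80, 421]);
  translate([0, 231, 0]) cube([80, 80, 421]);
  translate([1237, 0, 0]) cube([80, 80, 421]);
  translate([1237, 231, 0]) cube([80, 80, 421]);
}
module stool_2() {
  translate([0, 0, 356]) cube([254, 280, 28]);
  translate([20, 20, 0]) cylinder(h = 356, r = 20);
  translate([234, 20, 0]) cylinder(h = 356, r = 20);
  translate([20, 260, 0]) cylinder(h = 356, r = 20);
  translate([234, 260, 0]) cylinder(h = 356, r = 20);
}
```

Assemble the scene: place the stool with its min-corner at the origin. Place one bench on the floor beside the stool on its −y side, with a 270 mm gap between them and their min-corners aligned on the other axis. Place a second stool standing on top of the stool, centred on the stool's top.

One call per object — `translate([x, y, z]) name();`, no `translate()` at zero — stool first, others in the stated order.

stool();
translate([0, -581, 0]) bench();
translate([46, 27, 436]) stool_2();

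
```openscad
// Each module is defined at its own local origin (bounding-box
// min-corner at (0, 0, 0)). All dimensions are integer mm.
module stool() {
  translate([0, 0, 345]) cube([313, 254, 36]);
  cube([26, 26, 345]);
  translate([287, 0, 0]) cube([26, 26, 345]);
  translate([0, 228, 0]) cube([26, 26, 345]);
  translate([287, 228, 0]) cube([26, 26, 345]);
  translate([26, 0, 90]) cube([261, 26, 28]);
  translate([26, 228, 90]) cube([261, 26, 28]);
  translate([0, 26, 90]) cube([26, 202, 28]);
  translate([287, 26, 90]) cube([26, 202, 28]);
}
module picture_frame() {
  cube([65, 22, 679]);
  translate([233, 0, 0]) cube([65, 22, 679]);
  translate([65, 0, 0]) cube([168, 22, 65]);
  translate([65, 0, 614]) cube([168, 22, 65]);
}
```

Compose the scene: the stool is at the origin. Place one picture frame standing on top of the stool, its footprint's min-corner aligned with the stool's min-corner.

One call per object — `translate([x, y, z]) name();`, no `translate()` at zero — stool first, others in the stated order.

stool();
translate([0, 0, 381]) picture_frame();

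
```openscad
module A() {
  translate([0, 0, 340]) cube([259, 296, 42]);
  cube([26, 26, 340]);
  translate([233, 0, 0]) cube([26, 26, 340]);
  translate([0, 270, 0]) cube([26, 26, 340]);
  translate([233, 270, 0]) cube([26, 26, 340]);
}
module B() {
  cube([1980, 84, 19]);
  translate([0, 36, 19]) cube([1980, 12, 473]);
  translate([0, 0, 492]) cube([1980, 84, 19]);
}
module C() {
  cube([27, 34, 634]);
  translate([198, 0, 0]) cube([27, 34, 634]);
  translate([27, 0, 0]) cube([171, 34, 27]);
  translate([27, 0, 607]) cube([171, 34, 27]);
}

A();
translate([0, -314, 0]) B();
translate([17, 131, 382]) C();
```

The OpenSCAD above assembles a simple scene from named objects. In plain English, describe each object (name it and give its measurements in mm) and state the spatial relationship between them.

A is a four-legged stool. The seat is 259×296 mm, 42 mm thick, top at z = 382 mm. It stands on four square legs, each 26×26 mm in cross-section, from z = 0 to the seat underside, each flush with a corner of the seat.

B is an I-beam lying along x, 1980 mm long. Overall section height 511 mm. Two flanges 84 mm wide (y) and 19 mm thick, one on the floor and one at the top; a web 12 mm thick runs between them, centred on the flange width.

C is a rectangular picture frame lying in the x–z plane (depth along y). The opening is 171 mm wide (x) by 580 mm tall (z), surrounded by a border 27 mm wide on all four sides. The frame is 34 mm deep and is made of two full-height vertical stiles with two horizontal rails fitted between them.

The I-beam is on the floor beside the stool on its −y side. The picture frame is on top of the stool, centred.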